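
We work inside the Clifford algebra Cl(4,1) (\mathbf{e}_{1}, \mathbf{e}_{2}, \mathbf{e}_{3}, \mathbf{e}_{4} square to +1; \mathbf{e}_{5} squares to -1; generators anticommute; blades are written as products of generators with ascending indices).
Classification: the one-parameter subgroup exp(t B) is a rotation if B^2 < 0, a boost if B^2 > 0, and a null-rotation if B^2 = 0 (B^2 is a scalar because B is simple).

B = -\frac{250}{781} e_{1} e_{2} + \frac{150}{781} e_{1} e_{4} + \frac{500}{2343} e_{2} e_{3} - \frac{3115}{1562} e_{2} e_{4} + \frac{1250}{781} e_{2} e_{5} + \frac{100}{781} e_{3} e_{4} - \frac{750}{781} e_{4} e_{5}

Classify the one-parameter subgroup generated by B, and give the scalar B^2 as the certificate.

B^2 term by term: the squares give (-\frac{250}{781})^2*(e_{1} e_{2})^2 + (\frac{150}{781})^2*(e_{1} e_{4})^2 + (\frac{500}{2343})^2*(e_{2} e_{3})^2 + (-\frac{3115}{1562})^2*(e_{2} e_{4})^2 + (\frac{1250}{781})^2*(e_{2} e_{5})^2 + (\frac{100}{781})^2*(e_{3} e_{4})^2 + (-\frac{750}{781})^2*(e_{4} e_{5})^2 = \frac{62500}{609961}*(-1) + \frac{22500}{609961}*(-1) + \frac{250000}{5489649}*(-1) + \frac{9703225}{2439844}*(-1) + \frac{1562500}{609961}*(+1) + \frac{10000}{609961}*(-1) + \frac{562500}{609961}*(+1) = -\frac{25}{36} (each basis 2-blade squares to minus the product of its generators' squares); cross terms between blades sharing an index anticommute and cancel; the commuting (index-disjoint) pairs give grade-4 terms 2*c*c'*(blade product), which cancel blade by blade — e_{1} e_{2} e_{3} e_{4}: -\frac{50000}{609961} + \frac{50000}{609961} = 0; e_{1} e_{2} e_{4} e_{5}: \frac{375000}{609961} - \frac{375000}{609961} = 0; e_{2} e_{3} e_{4} e_{5}: -\frac{250000}{609961} + \frac{250000}{609961} = 0 — confirming B is simple. So B^2 = -\frac{25}{36}.
Answer: rotation, certificate B^2 = -\frac{25}{36}. Check the certificate: B^2 = -\frac{25}{36}, and that sign is decisive whatever form B takes.


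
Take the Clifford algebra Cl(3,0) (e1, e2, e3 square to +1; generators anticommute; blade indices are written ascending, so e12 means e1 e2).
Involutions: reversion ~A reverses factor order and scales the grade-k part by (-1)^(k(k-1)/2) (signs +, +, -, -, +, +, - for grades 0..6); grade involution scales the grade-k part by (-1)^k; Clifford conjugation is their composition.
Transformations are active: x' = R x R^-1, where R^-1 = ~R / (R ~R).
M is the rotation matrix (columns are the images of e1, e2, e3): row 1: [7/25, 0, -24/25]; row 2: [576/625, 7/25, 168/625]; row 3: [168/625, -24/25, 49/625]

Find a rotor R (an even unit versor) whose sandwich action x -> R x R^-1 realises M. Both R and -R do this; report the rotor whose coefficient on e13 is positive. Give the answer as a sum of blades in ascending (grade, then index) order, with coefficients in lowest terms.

Method: write R = a + b12*e12 + b13*e13 + b23*e23 with a^2 + b12^2 + b13^2 + b23^2 = 1 (so R^-1 = ~R). Expanding the columns R e_j ~R gives tr M = 4a^2 - 1 and, from the antisymmetric part, M21 - M12 = -4a*b12, M13 - M31 = 4a*b13, M32 - M23 = -4a*b23.
Here tr M = 399/625, so a^2 = (1 + tr M)/4 = 256/625 and a = ±16/25. Taking a = 16/25: M21 - M12 = 576/625, M13 - M31 = -768/625, M32 - M23 = -768/625, giving b12 = -9/25, b13 = -12/25, b23 = 12/25, i.e. R = 16/25 - 9/25*e12 - 12/25*e13 + 12/25*e23.
Its e13 coefficient is negative, so report the other preimage -R.
Answer: -16/25 + 9/25*e12 + 12/25*e13 - 12/25*e23. Why the constraint matters: R and -R act identically through the sandwich — M has trace 399/625 either way — so only the sign condition on e13 picks one of the two preimages.


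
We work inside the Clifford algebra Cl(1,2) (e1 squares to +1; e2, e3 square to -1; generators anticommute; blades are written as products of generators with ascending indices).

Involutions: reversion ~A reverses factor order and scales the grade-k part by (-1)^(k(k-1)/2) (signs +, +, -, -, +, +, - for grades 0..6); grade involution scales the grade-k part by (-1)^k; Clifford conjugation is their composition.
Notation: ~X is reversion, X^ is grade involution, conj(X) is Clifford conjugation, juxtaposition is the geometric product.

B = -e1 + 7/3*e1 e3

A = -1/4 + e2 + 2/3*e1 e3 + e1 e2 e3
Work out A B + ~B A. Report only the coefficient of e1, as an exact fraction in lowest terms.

first term: 14/9 + 1/4*e1 - 7/3*e2 + 2/3*e3 + e1 e2 - 7/12*e1 e3 - e2 e3 - 7/3*e1 e2 e3
second term: -14/9 + 1/4*e1 + 7/3*e2 - 2/3*e3 - e1 e2 + 7/12*e1 e3 - e2 e3 + 7/3*e1 e2 e3
Answer: 1/2


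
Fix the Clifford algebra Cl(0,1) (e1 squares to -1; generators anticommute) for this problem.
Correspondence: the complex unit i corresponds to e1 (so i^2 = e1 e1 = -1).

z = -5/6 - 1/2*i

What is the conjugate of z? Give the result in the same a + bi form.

In blades: z = -5/6 - 1/2*e1.
Conjugation here is Clifford conjugation: the scalar is fixed and the grade-1 and grade-2 blades all flip sign, giving -5/6 + 1/2*e1; translating back:
Answer: -5/6 + 1/2*i


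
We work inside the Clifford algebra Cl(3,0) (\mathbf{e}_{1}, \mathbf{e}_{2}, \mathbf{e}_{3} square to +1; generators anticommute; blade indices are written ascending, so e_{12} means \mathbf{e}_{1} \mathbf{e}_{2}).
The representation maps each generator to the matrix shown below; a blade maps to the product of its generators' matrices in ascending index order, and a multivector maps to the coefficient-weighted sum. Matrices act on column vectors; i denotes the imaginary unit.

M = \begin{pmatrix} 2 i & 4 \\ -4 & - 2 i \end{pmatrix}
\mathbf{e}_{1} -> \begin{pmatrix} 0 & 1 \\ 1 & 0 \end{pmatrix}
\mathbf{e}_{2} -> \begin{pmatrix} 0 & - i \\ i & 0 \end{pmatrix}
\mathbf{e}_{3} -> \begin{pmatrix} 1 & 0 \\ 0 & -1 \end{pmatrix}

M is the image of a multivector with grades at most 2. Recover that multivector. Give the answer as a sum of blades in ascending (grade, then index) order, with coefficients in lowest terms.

Method: 1, rho(e_{1}), rho(e_{2}), rho(e_{3}) form a trace-orthogonal basis of the 2x2 complex matrices (tr(X Y) = 2 if X = Y, else 0), so M = m0*1 + m1*rho(e_{1}) + m2*rho(e_{2}) + m3*rho(e_{3}) with m0 = tr(M)/2 = 0, m1 = tr(M rho(e_{1}))/2 = 0, m2 = tr(M rho(e_{2}))/2 = 4 i, m3 = tr(M rho(e_{3}))/2 = 2 i.
Multiplying table entries, the bivector images are rho(e_{12}) = i*rho(e_{3}), rho(e_{13}) = -i*rho(e_{2}), rho(e_{23}) = i*rho(e_{1}); with real blade coefficients the real parts of m0..m3 are the coefficients of 1, e_{1}, e_{2}, e_{3} and the imaginary parts give the bivectors (e_{23}: Im m1, e_{13}: -Im m2, e_{12}: Im m3).
Answer: 2 e_{12} - 4 e_{13}


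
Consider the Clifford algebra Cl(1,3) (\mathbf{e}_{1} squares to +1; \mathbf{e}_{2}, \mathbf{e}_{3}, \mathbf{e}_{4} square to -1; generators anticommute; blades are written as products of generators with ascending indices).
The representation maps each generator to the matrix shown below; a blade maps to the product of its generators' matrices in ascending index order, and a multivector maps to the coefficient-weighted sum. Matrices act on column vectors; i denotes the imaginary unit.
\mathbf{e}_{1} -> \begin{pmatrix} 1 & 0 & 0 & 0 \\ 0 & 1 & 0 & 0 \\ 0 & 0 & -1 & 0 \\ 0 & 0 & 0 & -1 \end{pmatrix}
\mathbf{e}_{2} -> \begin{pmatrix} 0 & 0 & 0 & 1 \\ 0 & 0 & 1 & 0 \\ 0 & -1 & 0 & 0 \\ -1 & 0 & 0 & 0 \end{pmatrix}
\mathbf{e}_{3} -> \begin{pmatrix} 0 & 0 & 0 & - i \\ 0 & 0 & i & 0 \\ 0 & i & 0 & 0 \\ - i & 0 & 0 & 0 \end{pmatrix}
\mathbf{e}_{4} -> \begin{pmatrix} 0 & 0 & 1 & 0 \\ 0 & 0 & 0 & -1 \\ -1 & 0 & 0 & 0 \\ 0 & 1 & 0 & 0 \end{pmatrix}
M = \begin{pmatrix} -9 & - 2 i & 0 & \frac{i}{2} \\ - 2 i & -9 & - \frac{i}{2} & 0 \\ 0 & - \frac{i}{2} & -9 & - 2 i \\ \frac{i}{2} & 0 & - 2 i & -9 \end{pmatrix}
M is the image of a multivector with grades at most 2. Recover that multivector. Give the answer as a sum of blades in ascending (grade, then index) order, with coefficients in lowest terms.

Method: the blade images are trace-orthogonal — tr(rho(e_A) rho(e_B)^-1) = 4 if A = B and 0 otherwise — and rho(e_A)^-1 = (e_A)^2 * rho(e_A) with (e_A)^2 = +1 or -1, so the coefficient of e_A in the preimage is (e_A)^2 * tr(M rho(e_A))/4.
Nonzero projections over blades of grade <= 2: 1: (1)^2 = +1, tr(M 1) = -36, coefficient -9; e_{3}: (e_{3})^2 = -1, tr(M rho(e_{3})) = 2, coefficient -\frac{1}{2}; e_{3} e_{4}: (e_{3} e_{4})^2 = -1, tr(M rho(e_{3} e_{4})) = -8, coefficient 2. Every other blade of grade <= 2 projects to 0.
Answer: -9 - \frac{1}{2} e_{3} + 2 e_{3} e_{4}


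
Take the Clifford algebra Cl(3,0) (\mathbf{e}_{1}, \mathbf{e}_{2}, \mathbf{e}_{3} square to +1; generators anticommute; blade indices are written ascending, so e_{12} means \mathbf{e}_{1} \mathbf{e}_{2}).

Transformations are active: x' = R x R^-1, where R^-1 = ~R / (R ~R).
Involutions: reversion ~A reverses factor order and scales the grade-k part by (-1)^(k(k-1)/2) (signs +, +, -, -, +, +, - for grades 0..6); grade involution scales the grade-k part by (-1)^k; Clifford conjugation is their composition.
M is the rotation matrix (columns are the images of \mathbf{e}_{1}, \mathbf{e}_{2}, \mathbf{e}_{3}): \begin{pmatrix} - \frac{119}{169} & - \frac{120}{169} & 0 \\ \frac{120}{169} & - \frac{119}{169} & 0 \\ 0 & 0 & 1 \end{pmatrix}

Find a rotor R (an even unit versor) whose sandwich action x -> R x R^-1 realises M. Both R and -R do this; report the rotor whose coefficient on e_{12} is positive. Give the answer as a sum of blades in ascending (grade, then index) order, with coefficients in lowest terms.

Method: write R = a + b12*e_{12} + b13*e_{13} + b23*e_{23} with a^2 + b12^2 + b13^2 + b23^2 = 1 (so R^-1 = ~R). Expanding the columns R e_j ~R gives tr M = 4a^2 - 1 and, from the antisymmetric part, M21 - M12 = -4a*b12, M13 - M31 = 4a*b13, M32 - M23 = -4a*b23.
Here tr M = -\frac{69}{169}, so a^2 = (1 + tr M)/4 = \frac{25}{169} and a = ±\frac{5}{13}. Taking a = \frac{5}{13}: M21 - M12 = \frac{240}{169}, M13 - M31 = 0, M32 - M23 = 0, giving b12 = -\frac{12}{13}, b13 = 0, b23 = 0, i.e. R = \frac{5}{13} - \frac{12}{13} e_{12}.
Its e_{12} coefficient is negative, so report the other preimage -R.
Answer: -\frac{5}{13} + \frac{12}{13} e_{12}. Uniqueness: Spin(3) -> SO(3) maps R and -R to the same rotation of trace -\frac{69}{169}; fixing the sign of the e_{12} coefficient removes the ambiguity.


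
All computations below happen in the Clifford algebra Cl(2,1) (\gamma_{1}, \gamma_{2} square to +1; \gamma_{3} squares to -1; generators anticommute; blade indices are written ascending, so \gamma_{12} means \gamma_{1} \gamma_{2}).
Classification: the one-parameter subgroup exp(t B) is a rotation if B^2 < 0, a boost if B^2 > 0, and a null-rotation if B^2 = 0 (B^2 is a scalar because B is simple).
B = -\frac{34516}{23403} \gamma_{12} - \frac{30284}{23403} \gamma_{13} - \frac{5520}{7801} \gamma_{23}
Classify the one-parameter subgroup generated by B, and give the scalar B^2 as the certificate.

B^2 term by term: the squares give (-\frac{34516}{23403})^2*(\gamma_{12})^2 + (-\frac{30284}{23403})^2*(\gamma_{13})^2 + (-\frac{5520}{7801})^2*(\gamma_{23})^2 = \frac{1191354256}{547700409}*(-1) + \frac{917120656}{547700409}*(+1) + \frac{30470400}{60855601}*(+1) = 0 (each basis 2-blade squares to minus the product of its generators' squares); cross terms between blades sharing an index anticommute and cancel. So B^2 = 0.
Answer: null-rotation, certificate B^2 = 0. No conjugation can change B^2 = 0; the sign gives the class.


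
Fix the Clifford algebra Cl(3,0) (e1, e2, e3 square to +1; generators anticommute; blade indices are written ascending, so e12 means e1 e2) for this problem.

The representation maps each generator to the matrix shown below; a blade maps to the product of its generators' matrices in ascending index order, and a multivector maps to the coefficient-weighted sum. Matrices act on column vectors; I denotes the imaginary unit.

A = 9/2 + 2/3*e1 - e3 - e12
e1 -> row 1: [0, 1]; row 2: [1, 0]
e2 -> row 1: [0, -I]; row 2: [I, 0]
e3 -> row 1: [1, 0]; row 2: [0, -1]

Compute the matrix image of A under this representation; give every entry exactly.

Bivector images (products of the table entries): rho(e12) = rho(e1)rho(e2) = row 1: [I, 0]; row 2: [0, -I].
M = (9/2)*1 + (2/3)*rho(e1) + (-1)*rho(e3) + (-1)*rho(e12), summed entrywise (1 is the identity matrix):
Answer: row 1: [7/2 - I, 2/3]; row 2: [2/3, 11/2 + I]


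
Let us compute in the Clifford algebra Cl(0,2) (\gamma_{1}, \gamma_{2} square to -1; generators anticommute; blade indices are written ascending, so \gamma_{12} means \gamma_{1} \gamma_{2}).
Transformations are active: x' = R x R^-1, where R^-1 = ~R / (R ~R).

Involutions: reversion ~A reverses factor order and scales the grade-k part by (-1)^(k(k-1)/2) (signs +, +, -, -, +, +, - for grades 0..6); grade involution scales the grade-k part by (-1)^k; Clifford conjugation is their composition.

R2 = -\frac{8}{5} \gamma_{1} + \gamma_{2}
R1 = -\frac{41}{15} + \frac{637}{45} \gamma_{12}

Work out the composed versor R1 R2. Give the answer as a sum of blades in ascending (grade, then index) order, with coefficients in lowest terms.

Distribute over the terms of R1 (each basis-blade product reordered to ascending indices, repeated generators contracted through their squares):
(-\frac{41}{15}) R2 = \frac{328}{75} \gamma_{1} - \frac{41}{15} \gamma_{2}
(\frac{637}{45} \gamma_{12}) R2 = -\frac{637}{45} \gamma_{1} - \frac{5096}{225} \gamma_{2}
Summing the partial products and collecting blades:
Answer: -\frac{2201}{225} \gamma_{1} - \frac{5711}{225} \gamma_{2}


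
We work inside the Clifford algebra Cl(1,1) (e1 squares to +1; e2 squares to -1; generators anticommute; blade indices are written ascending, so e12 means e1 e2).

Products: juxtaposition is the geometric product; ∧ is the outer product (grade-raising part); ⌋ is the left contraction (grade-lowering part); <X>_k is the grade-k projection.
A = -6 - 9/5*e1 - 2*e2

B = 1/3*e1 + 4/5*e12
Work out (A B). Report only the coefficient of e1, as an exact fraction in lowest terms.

step 1: -3/5 - 18/5*e1 - 36/25*e2 - 62/15*e12
Answer: -18/5


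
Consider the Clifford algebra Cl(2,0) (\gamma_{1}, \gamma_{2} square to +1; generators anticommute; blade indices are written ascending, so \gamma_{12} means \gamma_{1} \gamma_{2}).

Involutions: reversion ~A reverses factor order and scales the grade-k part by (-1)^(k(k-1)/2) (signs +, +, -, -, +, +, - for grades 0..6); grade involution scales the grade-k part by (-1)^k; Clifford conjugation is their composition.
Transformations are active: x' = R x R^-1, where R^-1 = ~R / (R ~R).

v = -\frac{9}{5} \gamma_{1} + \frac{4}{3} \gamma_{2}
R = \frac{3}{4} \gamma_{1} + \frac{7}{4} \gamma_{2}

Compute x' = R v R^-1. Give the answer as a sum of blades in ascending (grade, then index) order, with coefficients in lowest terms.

~R = \frac{3}{4} \gamma_{1} + \frac{7}{4} \gamma_{2}, and R ~R = \frac{29}{8}, so R^-1 = ~R / (\frac{29}{8}).
R v = \frac{59}{60} + \frac{83}{20} \gamma_{12}
Answer: \frac{64}{29} \gamma_{1} - \frac{167}{435} \gamma_{2}


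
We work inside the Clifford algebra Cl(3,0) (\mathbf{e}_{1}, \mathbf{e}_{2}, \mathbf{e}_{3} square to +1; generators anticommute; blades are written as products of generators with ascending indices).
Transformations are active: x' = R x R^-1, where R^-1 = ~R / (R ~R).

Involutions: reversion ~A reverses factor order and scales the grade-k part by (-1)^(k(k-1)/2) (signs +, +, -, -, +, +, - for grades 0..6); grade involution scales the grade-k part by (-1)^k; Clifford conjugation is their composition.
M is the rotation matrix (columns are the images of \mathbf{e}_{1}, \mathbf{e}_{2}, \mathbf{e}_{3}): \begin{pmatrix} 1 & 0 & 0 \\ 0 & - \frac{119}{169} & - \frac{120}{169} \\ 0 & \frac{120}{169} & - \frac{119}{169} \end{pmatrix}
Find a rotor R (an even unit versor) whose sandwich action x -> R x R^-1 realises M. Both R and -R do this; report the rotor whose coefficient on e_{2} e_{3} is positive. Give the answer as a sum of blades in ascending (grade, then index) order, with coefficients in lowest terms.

Method: write R = a + b12*e_{1} e_{2} + b13*e_{1} e_{3} + b23*e_{2} e_{3} with a^2 + b12^2 + b13^2 + b23^2 = 1 (so R^-1 = ~R). Expanding the columns R e_j ~R gives tr M = 4a^2 - 1 and, from the antisymmetric part, M21 - M12 = -4a*b12, M13 - M31 = 4a*b13, M32 - M23 = -4a*b23.
Here tr M = -\frac{69}{169}, so a^2 = (1 + tr M)/4 = \frac{25}{169} and a = ±\frac{5}{13}. Taking a = \frac{5}{13}: M21 - M12 = 0, M13 - M31 = 0, M32 - M23 = \frac{240}{169}, giving b12 = 0, b13 = 0, b23 = -\frac{12}{13}, i.e. R = \frac{5}{13} - \frac{12}{13} e_{2} e_{3}.
Its e_{2} e_{3} coefficient is negative, so report the other preimage -R.
Answer: -\frac{5}{13} + \frac{12}{13} e_{2} e_{3}. Recall the cover is two-to-one: with M of trace -\frac{69}{169}, both preimages act alike, and the stated e_{2} e_{3} sign chooses the sheet.


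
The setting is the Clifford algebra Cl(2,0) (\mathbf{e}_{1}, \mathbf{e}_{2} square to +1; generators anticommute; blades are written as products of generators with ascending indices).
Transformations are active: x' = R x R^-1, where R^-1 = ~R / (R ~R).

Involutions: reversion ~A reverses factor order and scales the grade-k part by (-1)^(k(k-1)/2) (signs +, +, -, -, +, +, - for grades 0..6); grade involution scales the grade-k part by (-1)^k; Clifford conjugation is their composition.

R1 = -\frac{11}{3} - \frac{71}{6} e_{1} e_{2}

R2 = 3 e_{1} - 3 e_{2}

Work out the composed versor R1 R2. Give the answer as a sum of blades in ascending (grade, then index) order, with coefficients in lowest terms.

Distribute over the terms of R1 (each basis-blade product reordered to ascending indices, repeated generators contracted through their squares):
(-\frac{11}{3}) R2 = -11 e_{1} + 11 e_{2}
(-\frac{71}{6} e_{1} e_{2}) R2 = \frac{71}{2} e_{1} + \frac{71}{2} e_{2}
Summing the partial products and collecting blades:
Answer: \frac{49}{2} e_{1} + \frac{93}{2} e_{2}


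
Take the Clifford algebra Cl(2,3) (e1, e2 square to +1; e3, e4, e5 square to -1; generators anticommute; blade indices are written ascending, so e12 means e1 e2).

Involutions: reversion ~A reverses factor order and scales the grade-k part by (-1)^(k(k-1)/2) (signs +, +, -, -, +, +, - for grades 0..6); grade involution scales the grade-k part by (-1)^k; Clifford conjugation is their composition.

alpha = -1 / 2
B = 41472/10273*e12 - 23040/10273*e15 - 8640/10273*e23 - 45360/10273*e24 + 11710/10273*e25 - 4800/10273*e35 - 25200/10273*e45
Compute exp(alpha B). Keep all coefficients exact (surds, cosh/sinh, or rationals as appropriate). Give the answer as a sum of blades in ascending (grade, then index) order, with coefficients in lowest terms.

B^2 term by term: the squares give (41472/10273)^2*(e12)^2 + (-23040/10273)^2*(e15)^2 + (-8640/10273)^2*(e23)^2 + (-45360/10273)^2*(e24)^2 + (11710/10273)^2*(e25)^2 + (-4800/10273)^2*(e35)^2 + (-25200/10273)^2*(e45)^2 = 1719926784/105534529*(-1) + 530841600/105534529*(+1) + 74649600/105534529*(+1) + 2057529600/105534529*(+1) + 137124100/105534529*(+1) + 23040000/105534529*(-1) + 635040000/105534529*(-1) = 4 (each basis 2-blade squares to minus the product of its generators' squares); cross terms between blades sharing an index anticommute and cancel; the commuting (index-disjoint) pairs give grade-4 terms 2*c*c'*(blade product), which cancel blade by blade — e1235: -398131200/105534529 + 398131200/105534529 = 0; e1245: -2090188800/105534529 + 2090188800/105534529 = 0; e2345: 435456000/105534529 - 435456000/105534529 = 0 — confirming B is simple. So B^2 = 4.
B^2 = 4 — B^2 > 0, so the exponential closes hyperbolically: l = 2, alpha*l = -1, so exp(alpha B) = cosh(-1) + (sinh(-1)/2)*B = cosh(1) + (-sinh(1)/2)*B.
Answer: cosh(1) - 20736*sinh(1)/10273*e12 + 11520*sinh(1)/10273*e15 + 4320*sinh(1)/10273*e23 + 22680*sinh(1)/10273*e24 - 5855*sinh(1)/10273*e25 + 2400*sinh(1)/10273*e35 + 12600*sinh(1)/10273*e45


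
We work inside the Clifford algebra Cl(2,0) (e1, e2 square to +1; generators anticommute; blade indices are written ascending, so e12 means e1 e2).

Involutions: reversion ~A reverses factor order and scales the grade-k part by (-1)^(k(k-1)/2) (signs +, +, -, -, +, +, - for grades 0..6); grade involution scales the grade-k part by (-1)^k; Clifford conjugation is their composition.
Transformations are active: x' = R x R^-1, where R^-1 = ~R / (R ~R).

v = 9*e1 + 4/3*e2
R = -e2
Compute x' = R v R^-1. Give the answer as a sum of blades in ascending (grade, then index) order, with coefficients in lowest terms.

~R = -e2, and R ~R = 1, so R^-1 = ~R / (1).
R v = -4/3 + 9*e12
Answer: -9*e1 + 4/3*e2


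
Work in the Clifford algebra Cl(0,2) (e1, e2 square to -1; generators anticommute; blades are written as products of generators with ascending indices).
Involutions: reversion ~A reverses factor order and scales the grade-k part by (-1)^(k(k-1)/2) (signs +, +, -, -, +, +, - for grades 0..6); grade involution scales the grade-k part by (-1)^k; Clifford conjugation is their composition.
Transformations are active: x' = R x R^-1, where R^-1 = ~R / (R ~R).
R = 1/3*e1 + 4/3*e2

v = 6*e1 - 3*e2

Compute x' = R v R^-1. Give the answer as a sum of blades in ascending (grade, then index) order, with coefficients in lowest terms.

~R = 1/3*e1 + 4/3*e2, and R ~R = -17/9, so R^-1 = ~R / (-17/9).
R v = 2 - 9*e1 e2
Answer: -114/17*e1 + 3/17*e2


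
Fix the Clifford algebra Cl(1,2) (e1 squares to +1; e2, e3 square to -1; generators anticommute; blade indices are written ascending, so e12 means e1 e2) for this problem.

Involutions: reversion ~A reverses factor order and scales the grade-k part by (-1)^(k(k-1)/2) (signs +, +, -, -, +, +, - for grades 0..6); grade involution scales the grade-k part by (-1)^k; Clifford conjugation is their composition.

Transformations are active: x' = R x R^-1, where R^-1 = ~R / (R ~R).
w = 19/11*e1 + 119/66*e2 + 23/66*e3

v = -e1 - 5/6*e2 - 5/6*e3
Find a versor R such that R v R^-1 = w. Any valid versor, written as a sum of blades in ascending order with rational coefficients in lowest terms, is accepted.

R = v + w = 8/11*e1 + 32/33*e2 - 16/33*e3 works: the equal norms (-7/18) guarantee its sandwich swaps v into w.
Answer: 8/11*e1 + 32/33*e2 - 16/33*e3


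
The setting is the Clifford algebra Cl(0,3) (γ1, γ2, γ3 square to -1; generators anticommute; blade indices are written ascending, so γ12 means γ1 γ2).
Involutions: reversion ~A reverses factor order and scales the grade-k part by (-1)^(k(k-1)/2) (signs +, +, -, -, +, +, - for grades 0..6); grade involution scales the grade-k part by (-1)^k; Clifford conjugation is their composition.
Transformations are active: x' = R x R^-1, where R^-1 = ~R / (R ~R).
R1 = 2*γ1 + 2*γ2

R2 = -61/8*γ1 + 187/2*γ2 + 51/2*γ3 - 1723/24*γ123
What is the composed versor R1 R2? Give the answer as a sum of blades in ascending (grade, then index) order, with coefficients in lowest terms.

Distribute over the terms of R1 (each basis-blade product reordered to ascending indices, repeated generators contracted through their squares):
(2*γ1) R2 = 61/4 + 187*γ12 + 51*γ13 + 1723/12*γ23
(2*γ2) R2 = -187 + 61/4*γ12 - 1723/12*γ13 + 51*γ23
Summing the partial products and collecting blades:
Answer: -687/4 + 809/4*γ12 - 1111/12*γ13 + 2335/12*γ23


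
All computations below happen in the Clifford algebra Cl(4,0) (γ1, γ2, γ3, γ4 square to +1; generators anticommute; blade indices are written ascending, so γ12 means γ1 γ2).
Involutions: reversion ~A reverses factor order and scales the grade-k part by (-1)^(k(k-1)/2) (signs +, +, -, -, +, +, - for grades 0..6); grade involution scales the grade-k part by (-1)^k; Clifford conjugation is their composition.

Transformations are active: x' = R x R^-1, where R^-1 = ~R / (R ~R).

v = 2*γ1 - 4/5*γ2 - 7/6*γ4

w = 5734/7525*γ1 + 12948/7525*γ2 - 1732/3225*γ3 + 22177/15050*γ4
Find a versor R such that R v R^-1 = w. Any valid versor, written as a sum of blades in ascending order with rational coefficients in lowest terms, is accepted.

Reasoning: v^2 = w^2 = 5401/900 since conjugation preserves the quadratic form; R = v + w = 20784/7525*γ1 + 6928/7525*γ2 - 1732/3225*γ3 + 6928/22575*γ4 is then valid when invertible, keeping its own part and reversing (v - w)/2.
Answer: 20784/7525*γ1 + 6928/7525*γ2 - 1732/3225*γ3 + 6928/22575*γ4


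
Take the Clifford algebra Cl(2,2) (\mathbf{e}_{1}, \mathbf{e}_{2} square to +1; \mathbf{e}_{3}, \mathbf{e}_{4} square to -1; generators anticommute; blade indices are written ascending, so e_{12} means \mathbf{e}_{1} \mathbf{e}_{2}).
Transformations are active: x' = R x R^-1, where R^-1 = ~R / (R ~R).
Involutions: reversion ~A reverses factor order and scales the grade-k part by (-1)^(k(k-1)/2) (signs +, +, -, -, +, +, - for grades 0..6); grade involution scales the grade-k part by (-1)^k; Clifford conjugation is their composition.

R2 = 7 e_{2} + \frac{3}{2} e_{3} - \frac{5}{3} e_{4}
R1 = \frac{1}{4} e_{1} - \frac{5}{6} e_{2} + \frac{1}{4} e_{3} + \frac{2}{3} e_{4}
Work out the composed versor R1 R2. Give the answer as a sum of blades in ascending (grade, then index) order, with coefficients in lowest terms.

Distribute over the terms of R2 (each basis-blade product reordered to ascending indices, repeated generators contracted through their squares):
R1 (7 e_{2}) = -\frac{35}{6} + \frac{7}{4} e_{12} - \frac{7}{4} e_{23} - \frac{14}{3} e_{24}
R1 (\frac{3}{2} e_{3}) = -\frac{3}{8} + \frac{3}{8} e_{13} - \frac{5}{4} e_{23} - e_{34}
R1 (-\frac{5}{3} e_{4}) = \frac{10}{9} - \frac{5}{12} e_{14} + \frac{25}{18} e_{24} - \frac{5}{12} e_{34}
Summing the partial products and collecting blades:
Answer: -\frac{367}{72} + \frac{7}{4} e_{12} + \frac{3}{8} e_{13} - \frac{5}{12} e_{14} - 3 e_{23} - \frac{59}{18} e_{24} - \frac{17}{12} e_{34}


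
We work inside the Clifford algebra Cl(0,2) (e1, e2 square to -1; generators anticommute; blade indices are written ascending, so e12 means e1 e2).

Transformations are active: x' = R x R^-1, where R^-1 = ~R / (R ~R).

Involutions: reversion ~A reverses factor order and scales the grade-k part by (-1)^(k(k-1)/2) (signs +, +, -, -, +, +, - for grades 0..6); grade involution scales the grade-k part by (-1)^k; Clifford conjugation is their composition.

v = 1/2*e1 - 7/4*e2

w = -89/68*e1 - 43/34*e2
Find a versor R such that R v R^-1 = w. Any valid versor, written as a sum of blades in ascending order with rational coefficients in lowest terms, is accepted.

Why this works: both vectors square to -53/16, so q(v) = q(w) and R = v + w = -55/68*e1 - 205/68*e2 carries v to w — its own direction survives, the complement (v - w)/2 flips.
Answer: -55/68*e1 - 205/68*e2


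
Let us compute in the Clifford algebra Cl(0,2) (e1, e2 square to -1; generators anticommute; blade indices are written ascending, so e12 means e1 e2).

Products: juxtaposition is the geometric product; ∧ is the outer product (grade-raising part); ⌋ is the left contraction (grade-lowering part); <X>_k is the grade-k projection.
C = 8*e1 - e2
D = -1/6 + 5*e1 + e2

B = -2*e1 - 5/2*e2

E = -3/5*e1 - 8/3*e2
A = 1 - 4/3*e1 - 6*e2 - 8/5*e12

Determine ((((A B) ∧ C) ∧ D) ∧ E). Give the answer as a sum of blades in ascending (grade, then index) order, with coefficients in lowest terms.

step 1: -53/3 - 6*e1 + 7/10*e2 - 26/3*e12
step 2: -424/3*e1 + 53/3*e2 + 2/5*e12
step 3: 212/9*e1 - 53/18*e2 - 3446/15*e12
step 4: -17437/270*e12
Answer: -17437/270*e12


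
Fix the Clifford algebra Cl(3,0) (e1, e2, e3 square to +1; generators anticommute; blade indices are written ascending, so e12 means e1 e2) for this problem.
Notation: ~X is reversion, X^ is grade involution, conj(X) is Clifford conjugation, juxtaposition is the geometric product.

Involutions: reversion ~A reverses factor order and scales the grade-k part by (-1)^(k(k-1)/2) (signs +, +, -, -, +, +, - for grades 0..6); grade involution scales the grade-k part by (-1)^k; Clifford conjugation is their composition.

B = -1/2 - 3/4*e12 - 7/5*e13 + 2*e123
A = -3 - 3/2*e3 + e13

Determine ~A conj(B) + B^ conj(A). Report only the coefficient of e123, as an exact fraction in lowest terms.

first term: 29/10 + 21/10*e1 - 2*e2 + 3/4*e3 - 21/4*e12 - 37/10*e13 - 3/4*e23 - 57/8*e123
second term: 1/10 - 21/10*e1 + 2*e2 - 3/4*e3 - 3/4*e12 + 47/10*e13 - 3/4*e23 + 39/8*e123
Answer: -9/4


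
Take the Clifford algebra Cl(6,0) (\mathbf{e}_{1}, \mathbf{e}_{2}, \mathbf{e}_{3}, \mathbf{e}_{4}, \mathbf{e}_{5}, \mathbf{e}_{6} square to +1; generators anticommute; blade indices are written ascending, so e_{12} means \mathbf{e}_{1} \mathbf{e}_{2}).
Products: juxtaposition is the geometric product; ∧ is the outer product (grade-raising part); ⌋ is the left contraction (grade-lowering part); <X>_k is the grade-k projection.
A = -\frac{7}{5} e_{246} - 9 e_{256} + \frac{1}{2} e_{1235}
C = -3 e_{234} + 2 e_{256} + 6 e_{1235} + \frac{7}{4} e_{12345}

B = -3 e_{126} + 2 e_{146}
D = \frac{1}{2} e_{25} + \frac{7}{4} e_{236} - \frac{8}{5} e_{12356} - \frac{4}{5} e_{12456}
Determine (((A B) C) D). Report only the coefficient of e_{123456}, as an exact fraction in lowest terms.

step 1: -\frac{14}{5} e_{12} - \frac{21}{5} e_{14} - 27 e_{15} + \frac{3}{2} e_{356} + 18 e_{1245} + e_{23456}
step 2: \frac{63}{2} e_{3} - \frac{7}{4} e_{16} + 165 e_{23} - 110 e_{34} + \frac{84}{5} e_{35} + 3 e_{56} + \frac{63}{5} e_{123} + 45 e_{126} + \frac{42}{5} e_{134} + 54 e_{135} + 30 e_{146} - \frac{28}{5} e_{156} - \frac{189}{4} e_{234} + \frac{147}{20} e_{235} + \frac{49}{10} e_{345} - \frac{21}{8} e_{1246} + \frac{126}{5} e_{2345} + \frac{9}{2} e_{2456} - 81 e_{12345} + \frac{42}{5} e_{12456}
step 3: -\frac{168}{25} - \frac{18}{5} e_{1} + \frac{147}{40} e_{3} - \frac{21}{10} e_{5} - \frac{1155}{4} e_{6} + \frac{315}{4} e_{13} - \frac{3381}{100} e_{16} - \frac{14}{25} e_{23} - \frac{112}{25} e_{24} - 24 e_{25} + \frac{1191}{40} e_{26} + \frac{21}{25} e_{34} - \frac{21}{2} e_{35} + \frac{324}{5} e_{36} + 36 e_{45} - \frac{3573}{80} e_{46} + \frac{2919}{400} e_{56} + \frac{2299}{80} e_{123} + \frac{12}{5} e_{124} + \frac{742}{25} e_{126} + \frac{6897}{160} e_{134} - \frac{63}{10} e_{135} - \frac{504}{25} e_{136} + \frac{1113}{25} e_{146} + \frac{573}{2} e_{156} - \frac{49}{20} e_{234} - \frac{77}{10} e_{235} + \frac{7}{5} e_{245} + \frac{385}{2} e_{246} - \frac{147}{5} e_{256} - \frac{231}{20} e_{345} - \frac{441}{10} e_{456} + \frac{105}{2} e_{1234} - \frac{49}{5} e_{1235} + \frac{98}{25} e_{1236} - \frac{1127}{50} e_{1246} - \frac{5831}{40} e_{1256} + \frac{147}{10} e_{1345} - \frac{147}{25} e_{1346} - \frac{189}{5} e_{1356} + \frac{17493}{80} e_{1456} - 7 e_{2345} + \frac{216}{5} e_{2346} - \frac{168}{25} e_{2356} + \frac{973}{200} e_{2456} + \frac{252}{25} e_{3456} + \frac{21}{5} e_{12345} + \frac{336}{25} e_{12346} + 88 e_{12356} - 191 e_{12456} + 132 e_{13456} - \frac{126}{5} e_{123456}
Answer: -\frac{126}{5}


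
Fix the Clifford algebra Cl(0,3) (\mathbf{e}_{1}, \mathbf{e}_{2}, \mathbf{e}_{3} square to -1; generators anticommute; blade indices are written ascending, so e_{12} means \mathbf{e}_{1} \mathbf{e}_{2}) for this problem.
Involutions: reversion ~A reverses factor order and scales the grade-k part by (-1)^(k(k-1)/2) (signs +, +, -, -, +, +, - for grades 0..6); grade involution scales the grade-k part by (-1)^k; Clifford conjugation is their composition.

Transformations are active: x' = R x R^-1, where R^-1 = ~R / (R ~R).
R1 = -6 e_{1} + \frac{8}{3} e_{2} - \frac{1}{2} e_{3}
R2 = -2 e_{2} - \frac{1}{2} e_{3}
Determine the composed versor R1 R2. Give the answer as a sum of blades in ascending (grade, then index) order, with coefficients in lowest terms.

Distribute over the terms of R2 (each basis-blade product reordered to ascending indices, repeated generators contracted through their squares):
R1 (-2 e_{2}) = \frac{16}{3} + 12 e_{12} - e_{23}
R1 (-\frac{1}{2} e_{3}) = -\frac{1}{4} + 3 e_{13} - \frac{4}{3} e_{23}
Summing the partial products and collecting blades:
Answer: \frac{61}{12} + 12 e_{12} + 3 e_{13} - \frac{7}{3} e_{23}


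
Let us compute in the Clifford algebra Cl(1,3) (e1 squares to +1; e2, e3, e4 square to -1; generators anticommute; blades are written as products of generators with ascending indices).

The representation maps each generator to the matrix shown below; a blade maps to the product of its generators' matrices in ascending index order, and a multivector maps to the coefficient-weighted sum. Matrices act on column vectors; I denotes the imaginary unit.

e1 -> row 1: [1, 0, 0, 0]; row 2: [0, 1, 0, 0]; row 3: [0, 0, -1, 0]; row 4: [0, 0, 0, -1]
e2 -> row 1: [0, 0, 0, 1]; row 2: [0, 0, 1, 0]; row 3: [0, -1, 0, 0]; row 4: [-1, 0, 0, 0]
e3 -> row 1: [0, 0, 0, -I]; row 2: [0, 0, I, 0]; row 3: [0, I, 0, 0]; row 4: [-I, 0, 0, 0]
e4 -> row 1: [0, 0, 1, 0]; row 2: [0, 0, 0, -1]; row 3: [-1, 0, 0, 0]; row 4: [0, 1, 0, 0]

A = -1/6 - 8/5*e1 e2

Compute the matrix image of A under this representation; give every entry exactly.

Bivector images (products of the table entries): rho(e1 e2) = rho(e1)rho(e2) = row 1: [0, 0, 0, 1]; row 2: [0, 0, 1, 0]; row 3: [0, 1, 0, 0]; row 4: [1, 0, 0, 0].
M = (-1/6)*1 + (-8/5)*rho(e1 e2), summed entrywise (1 is the identity matrix):
Answer: row 1: [-1/6, 0, 0, -8/5]; row 2: [0, -1/6, -8/5, 0]; row 3: [0, -8/5, -1/6, 0]; row 4: [-8/5, 0, 0, -1/6]


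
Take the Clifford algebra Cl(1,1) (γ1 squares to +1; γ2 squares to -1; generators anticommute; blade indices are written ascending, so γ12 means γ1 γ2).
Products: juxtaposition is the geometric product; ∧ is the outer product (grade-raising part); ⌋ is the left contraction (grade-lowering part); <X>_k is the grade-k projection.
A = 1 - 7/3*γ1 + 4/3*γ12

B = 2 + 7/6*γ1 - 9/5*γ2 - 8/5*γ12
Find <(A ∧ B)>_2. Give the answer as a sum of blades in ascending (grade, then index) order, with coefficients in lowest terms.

step 1: 2 - 7/2*γ1 - 9/5*γ2 + 79/15*γ12
step 2: 79/15*γ12
Answer: 79/15*γ12


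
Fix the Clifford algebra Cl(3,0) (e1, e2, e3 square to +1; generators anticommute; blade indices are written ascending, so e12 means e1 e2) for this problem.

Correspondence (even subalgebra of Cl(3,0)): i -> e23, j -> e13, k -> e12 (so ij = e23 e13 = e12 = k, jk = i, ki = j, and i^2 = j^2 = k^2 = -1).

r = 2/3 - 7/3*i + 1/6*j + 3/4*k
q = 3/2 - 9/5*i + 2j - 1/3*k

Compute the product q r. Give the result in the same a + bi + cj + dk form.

In blades: q = 3/2 - 1/3*e12 + 2*e13 - 9/5*e23, r = 2/3 + 3/4*e12 + 1/6*e13 - 7/3*e23.
Distribute q over r term by term (generator squares from the signature, products reordered to ascending indices): (3/2)*r = 1 + 9/8*e12 + 1/4*e13 - 7/2*e23; (-1/3*e12)*r = 1/4 - 2/9*e12 + 7/9*e13 + 1/18*e23; (2*e13)*r = -1/3 + 14/3*e12 + 4/3*e13 + 3/2*e23; (-9/5*e23)*r = -21/5 - 3/10*e12 + 27/20*e13 - 6/5*e23.
Sum: -197/60 + 1897/360*e12 + 167/45*e13 - 283/90*e23; translating back through the correspondence:
Answer: -197/60 - 283/90*i + 167/45*j + 1897/360*k


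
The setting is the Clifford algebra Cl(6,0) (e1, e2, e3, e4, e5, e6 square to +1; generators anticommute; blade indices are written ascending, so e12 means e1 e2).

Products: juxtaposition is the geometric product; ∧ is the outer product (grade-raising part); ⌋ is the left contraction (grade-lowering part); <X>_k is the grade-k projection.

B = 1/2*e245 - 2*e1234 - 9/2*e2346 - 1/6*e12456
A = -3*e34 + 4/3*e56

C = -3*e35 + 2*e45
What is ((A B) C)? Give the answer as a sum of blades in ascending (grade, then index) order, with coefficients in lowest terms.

step 1: -6*e12 - 27/2*e26 + 2/9*e124 - 3/2*e235 - 2/3*e246 - 6*e2345 + 1/2*e12356 - 8/3*e123456
step 2: -9/2*e2 + 12*e23 + 18*e24 + 4/9*e125 + 3/2*e126 + 3*e234 - 4/3*e256 + 18*e1235 + 16/3*e1236 - 12*e1245 + 8*e1246 + 81/2*e2356 - 27*e2456 + 2/3*e12345 - e12346 - 2*e23456
Answer: -9/2*e2 + 12*e23 + 18*e24 + 4/9*e125 + 3/2*e126 + 3*e234 - 4/3*e256 + 18*e1235 + 16/3*e1236 - 12*e1245 + 8*e1246 + 81/2*e2356 - 27*e2456 + 2/3*e12345 - e12346 - 2*e23456


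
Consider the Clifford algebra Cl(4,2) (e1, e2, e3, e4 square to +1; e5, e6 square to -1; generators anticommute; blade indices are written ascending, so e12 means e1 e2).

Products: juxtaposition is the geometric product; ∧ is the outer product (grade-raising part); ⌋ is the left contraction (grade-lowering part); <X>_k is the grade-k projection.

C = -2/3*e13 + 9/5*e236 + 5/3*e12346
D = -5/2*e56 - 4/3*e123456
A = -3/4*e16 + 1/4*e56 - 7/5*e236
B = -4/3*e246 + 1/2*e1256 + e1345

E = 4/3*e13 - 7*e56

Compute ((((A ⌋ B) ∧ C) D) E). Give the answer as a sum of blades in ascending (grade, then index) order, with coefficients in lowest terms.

step 1: -1/8*e12 - 3/8*e25
step 2: -1/4*e1235
step 3: 1/3*e46 - 5/8*e1236
step 4: -5/6*e26 - 7/3*e45 + 35/8*e1235 + 4/9*e1346
Answer: -5/6*e26 - 7/3*e45 + 35/8*e1235 + 4/9*e1346


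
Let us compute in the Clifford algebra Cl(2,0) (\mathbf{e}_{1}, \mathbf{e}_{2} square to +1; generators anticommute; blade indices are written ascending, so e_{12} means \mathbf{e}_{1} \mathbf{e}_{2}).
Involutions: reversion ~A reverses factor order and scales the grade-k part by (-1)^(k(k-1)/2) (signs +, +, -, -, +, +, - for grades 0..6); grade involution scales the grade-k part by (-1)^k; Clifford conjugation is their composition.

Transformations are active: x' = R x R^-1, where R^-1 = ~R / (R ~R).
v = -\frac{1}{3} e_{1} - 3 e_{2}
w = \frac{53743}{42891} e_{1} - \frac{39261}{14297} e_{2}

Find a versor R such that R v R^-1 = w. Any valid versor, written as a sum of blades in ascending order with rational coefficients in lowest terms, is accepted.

The midline construction: v and w both square to \frac{82}{9}, so reflecting in their sum \frac{39446}{42891} e_{1} - \frac{82152}{14297} e_{2} exchanges them.
Answer: \frac{39446}{42891} e_{1} - \frac{82152}{14297} e_{2}


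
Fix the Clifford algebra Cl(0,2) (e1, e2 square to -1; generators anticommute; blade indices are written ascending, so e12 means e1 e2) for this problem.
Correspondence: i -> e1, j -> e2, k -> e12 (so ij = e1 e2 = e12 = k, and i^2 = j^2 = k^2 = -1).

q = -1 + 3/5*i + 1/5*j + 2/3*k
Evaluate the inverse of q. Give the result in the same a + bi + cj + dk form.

In blades: q = -1 + 3/5*e1 + 1/5*e2 + 2/3*e12.
With qbar = -1 - 3/5*e1 - 1/5*e2 - 2/3*e12 (scalar fixed, mapped units negated), q qbar = 83/45 (the sum of squared coefficients), so q^-1 = qbar / (83/45) = -45/83 - 27/83*e1 - 9/83*e2 - 30/83*e12; translating back:
Answer: -45/83 - 27/83*i - 9/83*j - 30/83*k


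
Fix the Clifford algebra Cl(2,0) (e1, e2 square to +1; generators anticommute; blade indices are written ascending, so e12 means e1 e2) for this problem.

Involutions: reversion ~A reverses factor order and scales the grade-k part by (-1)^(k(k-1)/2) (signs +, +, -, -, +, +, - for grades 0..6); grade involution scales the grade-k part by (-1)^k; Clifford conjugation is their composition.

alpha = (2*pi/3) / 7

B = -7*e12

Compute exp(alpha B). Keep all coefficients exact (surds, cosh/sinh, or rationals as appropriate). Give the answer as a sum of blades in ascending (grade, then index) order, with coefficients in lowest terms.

B^2 = (-7)^2*(e12)^2 = 49*(-1) = -49 (a basis 2-blade squares to minus the product of its generators' squares).
B^2 = -49 — the negative square puts this in the circular regime; l = 7, alpha*l = 2*pi/3, so exp(alpha B) = cos(2*pi/3) + (sin(2*pi/3)/7)*B = -1/2 + (sqrt(3)/14)*B.
Answer: -1/2 - sqrt(3)/2*e12


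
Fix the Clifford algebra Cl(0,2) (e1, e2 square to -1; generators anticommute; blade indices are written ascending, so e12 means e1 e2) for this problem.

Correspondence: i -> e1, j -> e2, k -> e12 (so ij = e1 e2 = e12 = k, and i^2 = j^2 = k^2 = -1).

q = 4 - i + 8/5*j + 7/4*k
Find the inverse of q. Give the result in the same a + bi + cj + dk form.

In blades: q = 4 - e1 + 8/5*e2 + 7/4*e12.
With qbar = 4 + e1 - 8/5*e2 - 7/4*e12 (scalar fixed, mapped units negated), q qbar = 9049/400 (the sum of squared coefficients), so q^-1 = qbar / (9049/400) = 1600/9049 + 400/9049*e1 - 640/9049*e2 - 700/9049*e12; translating back:
Answer: 1600/9049 + 400/9049*i - 640/9049*j - 700/9049*k


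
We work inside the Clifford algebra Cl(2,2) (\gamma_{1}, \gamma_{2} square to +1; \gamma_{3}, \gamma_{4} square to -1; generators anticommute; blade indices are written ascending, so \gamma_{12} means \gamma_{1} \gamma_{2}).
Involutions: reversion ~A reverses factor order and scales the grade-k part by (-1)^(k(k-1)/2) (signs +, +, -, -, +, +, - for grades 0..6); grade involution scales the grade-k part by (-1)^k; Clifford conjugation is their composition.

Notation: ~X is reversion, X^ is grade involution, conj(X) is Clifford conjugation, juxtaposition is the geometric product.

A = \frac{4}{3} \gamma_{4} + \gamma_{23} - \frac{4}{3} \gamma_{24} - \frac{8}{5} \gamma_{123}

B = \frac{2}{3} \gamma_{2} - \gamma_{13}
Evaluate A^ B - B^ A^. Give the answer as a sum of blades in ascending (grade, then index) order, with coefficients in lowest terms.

first term: \frac{8}{5} \gamma_{2} - \frac{2}{3} \gamma_{3} + \frac{8}{9} \gamma_{4} + \gamma_{12} - \frac{16}{15} \gamma_{13} + \frac{8}{9} \gamma_{24} + \frac{4}{3} \gamma_{134} - \frac{4}{3} \gamma_{1234}
second term: \frac{8}{5} \gamma_{2} - \frac{2}{3} \gamma_{3} + \frac{8}{9} \gamma_{4} - \gamma_{12} + \frac{16}{15} \gamma_{13} + \frac{8}{9} \gamma_{24} + \frac{4}{3} \gamma_{134} - \frac{4}{3} \gamma_{1234}
Answer: 2 \gamma_{12} - \frac{32}{15} \gamma_{13}
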